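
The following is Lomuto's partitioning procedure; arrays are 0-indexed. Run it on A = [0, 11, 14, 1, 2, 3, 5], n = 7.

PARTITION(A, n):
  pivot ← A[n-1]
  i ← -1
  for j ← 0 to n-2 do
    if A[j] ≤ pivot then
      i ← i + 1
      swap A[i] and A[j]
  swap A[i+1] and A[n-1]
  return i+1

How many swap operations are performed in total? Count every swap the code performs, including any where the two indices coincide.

5

pivot = A[6] = 5; i = -1
j=0: A[0]=0 ≤ 5 → i=0, swap A[0],A[0] (no change) → [0, 11, 14, 1, 2, 3, 5]
j=1: A[1]=11 > 5 → no swap
j=2: A[2]=14 > 5 → no swap
j=3: A[3]=1 ≤ 5 → i=1, swap A[1],A[3] → [0, 1, 14, 11, 2, 3, 5]
j=4: A[4]=2 ≤ 5 → i=2, swap A[2],A[4] → [0, 1, 2, 11, 14, 3, 5]
j=5: A[5]=3 ≤ 5 → i=3, swap A[3],A[5] → [0, 1, 2, 3, 14, 11, 5]
final swap A[4],A[6] → [0, 1, 2, 3, 5, 11, 14]; return 4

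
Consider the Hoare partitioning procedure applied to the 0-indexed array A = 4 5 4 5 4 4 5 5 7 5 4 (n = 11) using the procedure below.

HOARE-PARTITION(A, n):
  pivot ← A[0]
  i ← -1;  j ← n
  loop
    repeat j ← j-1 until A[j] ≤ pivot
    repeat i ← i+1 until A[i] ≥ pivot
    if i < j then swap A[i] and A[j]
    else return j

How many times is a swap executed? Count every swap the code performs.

3

pivot = A[0] = 4; i = -1, j = 11
j→10 (A[10]=4≤4), i→0 (A[0]=4≥4); i<j, swap → 4 5 4 5 4 4 5 5 7 5 4
j→5 (A[5]=4≤4), i→1 (A[1]=5≥4); i<j, swap → 4 4 4 5 4 5 5 5 7 5 4
j→4 (A[4]=4≤4), i→2 (A[2]=4≥4); i<j, swap → 4 4 4 5 4 5 5 5 7 5 4
j→2, i→3; i≥j, return j=2. A = 4 4 4 5 4 5 5 5 7 5 4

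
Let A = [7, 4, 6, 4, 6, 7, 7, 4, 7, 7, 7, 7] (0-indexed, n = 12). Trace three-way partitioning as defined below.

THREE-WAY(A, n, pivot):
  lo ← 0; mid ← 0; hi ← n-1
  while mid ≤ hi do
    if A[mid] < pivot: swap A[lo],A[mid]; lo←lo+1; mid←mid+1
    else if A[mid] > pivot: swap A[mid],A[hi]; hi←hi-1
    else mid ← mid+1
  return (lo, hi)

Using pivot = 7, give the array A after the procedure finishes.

[4, 6, 4, 6, 4, 7, 7, 7, 7, 7, 7, 7]

lo=0 mid=0 hi=11
7=7: mid=1
4<7: swap(0,1), lo=1 mid=2 ⇒ [4, 7, 6, 4, 6, 7, 7, 4, 7, 7, 7, 7]
6<7: swap(1,2), lo=2 mid=3 ⇒ [4, 6, 7, 4, 6, 7, 7, 4, 7, 7, 7, 7]
4<7: swap(2,3), lo=3 mid=4 ⇒ [4, 6, 4, 7, 6, 7, 7, 4, 7, 7, 7, 7]
6<7: swap(3,4), lo=4 mid=5 ⇒ [4, 6, 4, 6, 7, 7, 7, 4, 7, 7, 7, 7]
7=7: mid=6
7=7: mid=7
4<7: swap(4,7), lo=5 mid=8 ⇒ [4, 6, 4, 6, 4, 7, 7, 7, 7, 7, 7, 7]
7=7: mid=9
7=7: mid=10
7=7: mid=11
7=7: mid=12
done. lo=5 hi=11; A=[4, 6, 4, 6, 4, 7, 7, 7, 7, 7, 7, 7]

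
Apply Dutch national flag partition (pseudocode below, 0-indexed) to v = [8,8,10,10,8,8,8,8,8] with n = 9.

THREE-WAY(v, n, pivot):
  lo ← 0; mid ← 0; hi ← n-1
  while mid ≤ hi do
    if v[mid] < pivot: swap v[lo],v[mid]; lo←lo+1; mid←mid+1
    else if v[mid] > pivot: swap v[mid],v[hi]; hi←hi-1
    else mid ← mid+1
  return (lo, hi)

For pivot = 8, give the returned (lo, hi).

lo=0 mid=0 hi=8
8=8: mid=1
8=8: mid=2
10>8: swap(2,8), hi=7 ⇒ [8,8,8,10,8,8,8,8,10]
8=8: mid=3
10>8: swap(3,7), hi=6 ⇒ [8,8,8,8,8,8,8,10,10]
8=8: mid=4
8=8: mid=5
8=8: mid=6
8=8: mid=7
done. lo=0 hi=6; v=[8,8,8,8,8,8,8,10,10]

(0, 6)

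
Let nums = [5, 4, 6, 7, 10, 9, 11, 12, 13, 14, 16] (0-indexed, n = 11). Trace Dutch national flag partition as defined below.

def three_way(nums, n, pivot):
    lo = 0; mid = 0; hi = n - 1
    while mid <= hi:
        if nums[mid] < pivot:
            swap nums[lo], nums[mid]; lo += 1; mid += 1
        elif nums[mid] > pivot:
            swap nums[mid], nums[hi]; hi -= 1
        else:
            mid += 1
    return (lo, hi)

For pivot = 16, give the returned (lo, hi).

(10, 10)

pivot = 16; lo=0, mid=0, hi=10
nums[mid]=5<16: swap nums[0],nums[0]; lo=1,mid=1 → [5, 4, 6, 7, 10, 9, 11, 12, 13, 14, 16]
nums[mid]=4<16: swap nums[1],nums[1]; lo=2,mid=2 → [5, 4, 6, 7, 10, 9, 11, 12, 13, 14, 16]
nums[mid]=6<16: swap nums[2],nums[2]; lo=3,mid=3 → [5, 4, 6, 7, 10, 9, 11, 12, 13, 14, 16]
nums[mid]=7<16: swap nums[3],nums[3]; lo=4,mid=4 → [5, 4, 6, 7, 10, 9, 11, 12, 13, 14, 16]
nums[mid]=10<16: swap nums[4],nums[4]; lo=5,mid=5 → [5, 4, 6, 7, 10, 9, 11, 12, 13, 14, 16]
nums[mid]=9<16: swap nums[5],nums[5]; lo=6,mid=6 → [5, 4, 6, 7, 10, 9, 11, 12, 13, 14, 16]
nums[mid]=11<16: swap nums[6],nums[6]; lo=7,mid=7 → [5, 4, 6, 7, 10, 9, 11, 12, 13, 14, 16]
nums[mid]=12<16: swap nums[7],nums[7]; lo=8,mid=8 → [5, 4, 6, 7, 10, 9, 11, 12, 13, 14, 16]
nums[mid]=13<16: swap nums[8],nums[8]; lo=9,mid=9 → [5, 4, 6, 7, 10, 9, 11, 12, 13, 14, 16]
nums[mid]=14<16: swap nums[9],nums[9]; lo=10,mid=10 → [5, 4, 6, 7, 10, 9, 11, 12, 13, 14, 16]
nums[mid]=16=16: mid=11
end: lo=10, hi=10; nums = [5, 4, 6, 7, 10, 9, 11, 12, 13, 14, 16]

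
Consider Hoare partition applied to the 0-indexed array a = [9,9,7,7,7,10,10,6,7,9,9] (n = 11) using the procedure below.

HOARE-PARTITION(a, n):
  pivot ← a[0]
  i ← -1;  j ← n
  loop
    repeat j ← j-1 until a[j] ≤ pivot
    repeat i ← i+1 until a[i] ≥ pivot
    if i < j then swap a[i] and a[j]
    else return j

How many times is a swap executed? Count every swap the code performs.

pivot = a[0] = 9; i = -1, j = 11
j→10 (a[10]=9≤9), i→0 (a[0]=9≥9); i<j, swap → [9,9,7,7,7,10,10,6,7,9,9]
j→9 (a[9]=9≤9), i→1 (a[1]=9≥9); i<j, swap → [9,9,7,7,7,10,10,6,7,9,9]
j→8 (a[8]=7≤9), i→5 (a[5]=10≥9); i<j, swap → [9,9,7,7,7,7,10,6,10,9,9]
j→7 (a[7]=6≤9), i→6 (a[6]=10≥9); i<j, swap → [9,9,7,7,7,7,6,10,10,9,9]
j→6, i→7; i≥j, return j=6. a = [9,9,7,7,7,7,6,10,10,9,9]

4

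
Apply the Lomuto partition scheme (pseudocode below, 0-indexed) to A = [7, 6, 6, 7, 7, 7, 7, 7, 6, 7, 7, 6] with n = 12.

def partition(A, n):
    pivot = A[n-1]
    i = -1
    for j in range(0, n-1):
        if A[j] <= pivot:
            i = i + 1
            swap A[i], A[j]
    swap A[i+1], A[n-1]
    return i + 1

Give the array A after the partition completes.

[6, 6, 6, 6, 7, 7, 7, 7, 7, 7, 7, 7]

pivot=6, i=-1
j=0: 7>6, skip
j=1: 6≤6, i=0, swap(0,1) ⇒ [6, 7, 6, 7, 7, 7, 7, 7, 6, 7, 7, 6]
j=2: 6≤6, i=1, swap(1,2) ⇒ [6, 6, 7, 7, 7, 7, 7, 7, 6, 7, 7, 6]
j=3: 7>6, skip
j=4: 7>6, skip
j=5: 7>6, skip
j=6: 7>6, skip
j=7: 7>6, skip
j=8: 6≤6, i=2, swap(2,8) ⇒ [6, 6, 6, 7, 7, 7, 7, 7, 7, 7, 7, 6]
j=9: 7>6, skip
j=10: 7>6, skip
swap(3,11) ⇒ [6, 6, 6, 6, 7, 7, 7, 7, 7, 7, 7, 7]; return 3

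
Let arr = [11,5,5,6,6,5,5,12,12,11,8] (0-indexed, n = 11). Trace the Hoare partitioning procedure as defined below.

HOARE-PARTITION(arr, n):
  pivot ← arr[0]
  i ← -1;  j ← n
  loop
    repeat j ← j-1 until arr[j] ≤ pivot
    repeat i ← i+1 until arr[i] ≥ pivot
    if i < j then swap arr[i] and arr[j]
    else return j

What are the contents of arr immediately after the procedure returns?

[8,5,5,6,6,5,5,11,12,12,11]

pivot = arr[0] = 11; i = -1, j = 11
j→10 (arr[10]=8≤11), i→0 (arr[0]=11≥11); i<j, swap → [8,5,5,6,6,5,5,12,12,11,11]
j→9 (arr[9]=11≤11), i→7 (arr[7]=12≥11); i<j, swap → [8,5,5,6,6,5,5,11,12,12,11]
j→7, i→8; i≥j, return j=7. arr = [8,5,5,6,6,5,5,11,12,12,11]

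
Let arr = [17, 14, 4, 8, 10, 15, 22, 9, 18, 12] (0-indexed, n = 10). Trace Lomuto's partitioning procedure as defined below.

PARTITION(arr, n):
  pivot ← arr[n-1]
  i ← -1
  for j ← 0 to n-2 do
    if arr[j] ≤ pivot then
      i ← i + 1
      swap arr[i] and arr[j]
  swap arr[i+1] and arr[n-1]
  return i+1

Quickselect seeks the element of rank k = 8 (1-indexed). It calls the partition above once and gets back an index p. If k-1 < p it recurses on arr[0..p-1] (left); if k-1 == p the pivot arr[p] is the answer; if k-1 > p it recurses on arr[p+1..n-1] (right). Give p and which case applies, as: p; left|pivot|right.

4; right

pivot = arr[9] = 12; i = -1
j=0: arr[0]=17 > 12 → no swap
j=1: arr[1]=14 > 12 → no swap
j=2: arr[2]=4 ≤ 12 → i=0, swap arr[0],arr[2] → [4, 14, 17, 8, 10, 15, 22, 9, 18, 12]
j=3: arr[3]=8 ≤ 12 → i=1, swap arr[1],arr[3] → [4, 8, 17, 14, 10, 15, 22, 9, 18, 12]
j=4: arr[4]=10 ≤ 12 → i=2, swap arr[2],arr[4] → [4, 8, 10, 14, 17, 15, 22, 9, 18, 12]
j=5: arr[5]=15 > 12 → no swap
j=6: arr[6]=22 > 12 → no swap
j=7: arr[7]=9 ≤ 12 → i=3, swap arr[3],arr[7] → [4, 8, 10, 9, 17, 15, 22, 14, 18, 12]
j=8: arr[8]=18 > 12 → no swap
final swap arr[4],arr[9] → [4, 8, 10, 9, 12, 15, 22, 14, 18, 17]; return 4
p = 4; k-1 = 7 > 4 ⇒ right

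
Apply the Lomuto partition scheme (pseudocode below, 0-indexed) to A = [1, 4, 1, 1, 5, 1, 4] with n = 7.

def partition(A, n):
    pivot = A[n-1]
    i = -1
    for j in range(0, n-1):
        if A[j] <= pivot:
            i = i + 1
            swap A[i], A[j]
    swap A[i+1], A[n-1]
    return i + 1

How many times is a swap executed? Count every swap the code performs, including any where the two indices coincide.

6

pivot = A[6] = 4; i = -1
j=0: A[0]=1 ≤ 4 → i=0, swap A[0],A[0] (no change) → [1, 4, 1, 1, 5, 1, 4]
j=1: A[1]=4 ≤ 4 → i=1, swap A[1],A[1] (no change) → [1, 4, 1, 1, 5, 1, 4]
j=2: A[2]=1 ≤ 4 → i=2, swap A[2],A[2] (no change) → [1, 4, 1, 1, 5, 1, 4]
j=3: A[3]=1 ≤ 4 → i=3, swap A[3],A[3] (no change) → [1, 4, 1, 1, 5, 1, 4]
j=4: A[4]=5 > 4 → no swap
j=5: A[5]=1 ≤ 4 → i=4, swap A[4],A[5] → [1, 4, 1, 1, 1, 5, 4]
final swap A[5],A[6] → [1, 4, 1, 1, 1, 4, 5]; return 5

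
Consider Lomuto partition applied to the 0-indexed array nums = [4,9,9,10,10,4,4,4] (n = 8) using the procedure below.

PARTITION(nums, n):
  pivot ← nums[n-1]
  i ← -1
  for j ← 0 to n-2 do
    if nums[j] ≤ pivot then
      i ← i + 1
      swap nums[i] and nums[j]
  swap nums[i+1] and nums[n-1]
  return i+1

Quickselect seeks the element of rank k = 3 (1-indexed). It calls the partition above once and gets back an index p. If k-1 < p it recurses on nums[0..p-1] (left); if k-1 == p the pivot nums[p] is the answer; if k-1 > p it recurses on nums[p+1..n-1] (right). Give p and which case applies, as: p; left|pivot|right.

pivot = nums[7] = 4; i = -1
j=0: nums[0]=4 ≤ 4 → i=0, swap nums[0],nums[0] (no change) → [4,9,9,10,10,4,4,4]
j=1: nums[1]=9 > 4 → no swap
j=2: nums[2]=9 > 4 → no swap
j=3: nums[3]=10 > 4 → no swap
j=4: nums[4]=10 > 4 → no swap
j=5: nums[5]=4 ≤ 4 → i=1, swap nums[1],nums[5] → [4,4,9,10,10,9,4,4]
j=6: nums[6]=4 ≤ 4 → i=2, swap nums[2],nums[6] → [4,4,4,10,10,9,9,4]
final swap nums[3],nums[7] → [4,4,4,4,10,9,9,10]; return 3
p = 3; k-1 = 2 < 3 ⇒ left

3; left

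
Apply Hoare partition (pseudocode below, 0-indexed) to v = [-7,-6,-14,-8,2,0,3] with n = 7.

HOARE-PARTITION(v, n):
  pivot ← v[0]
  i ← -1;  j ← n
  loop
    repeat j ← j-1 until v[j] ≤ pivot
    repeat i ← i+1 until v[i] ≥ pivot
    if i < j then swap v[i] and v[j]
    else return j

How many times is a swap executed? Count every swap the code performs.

pivot = v[0] = -7; i = -1, j = 7
j→3 (v[3]=-8≤-7), i→0 (v[0]=-7≥-7); i<j, swap → [-8,-6,-14,-7,2,0,3]
j→2 (v[2]=-14≤-7), i→1 (v[1]=-6≥-7); i<j, swap → [-8,-14,-6,-7,2,0,3]
j→1, i→2; i≥j, return j=1. v = [-8,-14,-6,-7,2,0,3]

2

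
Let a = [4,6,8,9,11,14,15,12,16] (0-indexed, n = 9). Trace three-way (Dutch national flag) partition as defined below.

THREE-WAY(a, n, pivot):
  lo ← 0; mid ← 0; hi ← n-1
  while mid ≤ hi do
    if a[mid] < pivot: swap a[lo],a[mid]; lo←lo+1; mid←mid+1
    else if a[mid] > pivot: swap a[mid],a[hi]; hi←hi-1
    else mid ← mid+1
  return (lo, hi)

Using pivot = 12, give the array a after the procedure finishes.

[4,6,8,9,11,12,15,16,14]

pivot = 12; lo=0, mid=0, hi=8
a[mid]=4<12: swap a[0],a[0]; lo=1,mid=1 → [4,6,8,9,11,14,15,12,16]
a[mid]=6<12: swap a[1],a[1]; lo=2,mid=2 → [4,6,8,9,11,14,15,12,16]
a[mid]=8<12: swap a[2],a[2]; lo=3,mid=3 → [4,6,8,9,11,14,15,12,16]
a[mid]=9<12: swap a[3],a[3]; lo=4,mid=4 → [4,6,8,9,11,14,15,12,16]
a[mid]=11<12: swap a[4],a[4]; lo=5,mid=5 → [4,6,8,9,11,14,15,12,16]
a[mid]=14>12: swap a[5],a[8]; hi=7 → [4,6,8,9,11,16,15,12,14]
a[mid]=16>12: swap a[5],a[7]; hi=6 → [4,6,8,9,11,12,15,16,14]
a[mid]=12=12: mid=6
a[mid]=15>12: swap a[6],a[6]; hi=5 → [4,6,8,9,11,12,15,16,14]
end: lo=5, hi=5; a = [4,6,8,9,11,12,15,16,14]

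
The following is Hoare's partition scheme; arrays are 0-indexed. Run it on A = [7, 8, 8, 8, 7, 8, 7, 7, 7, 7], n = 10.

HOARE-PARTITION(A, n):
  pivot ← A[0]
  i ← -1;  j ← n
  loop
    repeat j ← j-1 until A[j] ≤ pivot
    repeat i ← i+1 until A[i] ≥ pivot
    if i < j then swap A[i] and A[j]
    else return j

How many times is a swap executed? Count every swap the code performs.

4

pivot = A[0] = 7; i = -1, j = 10
j→9 (A[9]=7≤7), i→0 (A[0]=7≥7); i<j, swap → [7, 8, 8, 8, 7, 8, 7, 7, 7, 7]
j→8 (A[8]=7≤7), i→1 (A[1]=8≥7); i<j, swap → [7, 7, 8, 8, 7, 8, 7, 7, 8, 7]
j→7 (A[7]=7≤7), i→2 (A[2]=8≥7); i<j, swap → [7, 7, 7, 8, 7, 8, 7, 8, 8, 7]
j→6 (A[6]=7≤7), i→3 (A[3]=8≥7); i<j, swap → [7, 7, 7, 7, 7, 8, 8, 8, 8, 7]
j→4, i→4; i≥j, return j=4. A = [7, 7, 7, 7, 7, 8, 8, 8, 8, 7]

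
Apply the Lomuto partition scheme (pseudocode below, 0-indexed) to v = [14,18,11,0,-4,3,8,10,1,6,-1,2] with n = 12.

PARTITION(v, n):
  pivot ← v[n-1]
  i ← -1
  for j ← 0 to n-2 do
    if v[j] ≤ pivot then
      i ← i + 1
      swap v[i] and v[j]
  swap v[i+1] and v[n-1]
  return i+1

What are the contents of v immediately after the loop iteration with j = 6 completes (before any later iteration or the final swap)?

[0,-4,11,14,18,3,8,10,1,6,-1,2]

pivot=2, i=-1
j=0: 14>2, skip
j=1: 18>2, skip
j=2: 11>2, skip
j=3: 0≤2, i=0, swap(0,3) ⇒ [0,18,11,14,-4,3,8,10,1,6,-1,2]
j=4: -4≤2, i=1, swap(1,4) ⇒ [0,-4,11,14,18,3,8,10,1,6,-1,2]
j=5: 3>2, skip
j=6: 8>2, skip
(after j=6) v = [0,-4,11,14,18,3,8,10,1,6,-1,2]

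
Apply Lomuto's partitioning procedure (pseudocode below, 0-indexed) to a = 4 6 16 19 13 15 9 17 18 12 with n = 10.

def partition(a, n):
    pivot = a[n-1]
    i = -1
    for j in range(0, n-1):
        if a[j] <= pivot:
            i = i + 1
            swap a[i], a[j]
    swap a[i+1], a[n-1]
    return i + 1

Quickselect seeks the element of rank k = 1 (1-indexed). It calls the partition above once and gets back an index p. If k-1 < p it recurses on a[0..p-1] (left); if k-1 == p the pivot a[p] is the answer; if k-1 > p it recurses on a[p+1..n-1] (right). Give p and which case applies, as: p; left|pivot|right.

pivot = a[9] = 12; i = -1
j=0: a[0]=4 ≤ 12 → i=0, swap a[0],a[0] (no change) → 4 6 16 19 13 15 9 17 18 12
j=1: a[1]=6 ≤ 12 → i=1, swap a[1],a[1] (no change) → 4 6 16 19 13 15 9 17 18 12
j=2: a[2]=16 > 12 → no swap
j=3: a[3]=19 > 12 → no swap
j=4: a[4]=13 > 12 → no swap
j=5: a[5]=15 > 12 → no swap
j=6: a[6]=9 ≤ 12 → i=2, swap a[2],a[6] → 4 6 9 19 13 15 16 17 18 12
j=7: a[7]=17 > 12 → no swap
j=8: a[8]=18 > 12 → no swap
final swap a[3],a[9] → 4 6 9 12 13 15 16 17 18 19; return 3
p = 3; k-1 = 0 < 3 ⇒ left

3; left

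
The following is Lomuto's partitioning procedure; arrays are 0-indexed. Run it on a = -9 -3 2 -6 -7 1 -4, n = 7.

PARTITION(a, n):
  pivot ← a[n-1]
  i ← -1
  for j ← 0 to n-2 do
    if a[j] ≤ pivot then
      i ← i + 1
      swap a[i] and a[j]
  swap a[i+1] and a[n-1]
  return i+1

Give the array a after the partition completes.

pivot=-4, i=-1
j=0: -9≤-4, i=0, swap(0,0) ⇒ -9 -3 2 -6 -7 1 -4
j=1: -3>-4, skip
j=2: 2>-4, skip
j=3: -6≤-4, i=1, swap(1,3) ⇒ -9 -6 2 -3 -7 1 -4
j=4: -7≤-4, i=2, swap(2,4) ⇒ -9 -6 -7 -3 2 1 -4
j=5: 1>-4, skip
swap(3,6) ⇒ -9 -6 -7 -4 2 1 -3; return 3

-9 -6 -7 -4 2 1 -3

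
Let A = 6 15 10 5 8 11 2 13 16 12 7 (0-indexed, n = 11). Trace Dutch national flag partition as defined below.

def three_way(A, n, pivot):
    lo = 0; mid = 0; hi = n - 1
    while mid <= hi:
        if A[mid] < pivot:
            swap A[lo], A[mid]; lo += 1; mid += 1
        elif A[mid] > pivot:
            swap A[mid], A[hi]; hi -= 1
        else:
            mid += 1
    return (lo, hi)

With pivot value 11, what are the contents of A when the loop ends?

6 7 10 5 8 2 11 16 12 13 15

pivot = 11; lo=0, mid=0, hi=10
A[mid]=6<11: swap A[0],A[0]; lo=1,mid=1 → 6 15 10 5 8 11 2 13 16 12 7
A[mid]=15>11: swap A[1],A[10]; hi=9 → 6 7 10 5 8 11 2 13 16 12 15
A[mid]=7<11: swap A[1],A[1]; lo=2,mid=2 → 6 7 10 5 8 11 2 13 16 12 15
A[mid]=10<11: swap A[2],A[2]; lo=3,mid=3 → 6 7 10 5 8 11 2 13 16 12 15
A[mid]=5<11: swap A[3],A[3]; lo=4,mid=4 → 6 7 10 5 8 11 2 13 16 12 15
A[mid]=8<11: swap A[4],A[4]; lo=5,mid=5 → 6 7 10 5 8 11 2 13 16 12 15
A[mid]=11=11: mid=6
A[mid]=2<11: swap A[5],A[6]; lo=6,mid=7 → 6 7 10 5 8 2 11 13 16 12 15
A[mid]=13>11: swap A[7],A[9]; hi=8 → 6 7 10 5 8 2 11 12 16 13 15
A[mid]=12>11: swap A[7],A[8]; hi=7 → 6 7 10 5 8 2 11 16 12 13 15
A[mid]=16>11: swap A[7],A[7]; hi=6 → 6 7 10 5 8 2 11 16 12 13 15
end: lo=6, hi=6; A = 6 7 10 5 8 2 11 16 12 13 15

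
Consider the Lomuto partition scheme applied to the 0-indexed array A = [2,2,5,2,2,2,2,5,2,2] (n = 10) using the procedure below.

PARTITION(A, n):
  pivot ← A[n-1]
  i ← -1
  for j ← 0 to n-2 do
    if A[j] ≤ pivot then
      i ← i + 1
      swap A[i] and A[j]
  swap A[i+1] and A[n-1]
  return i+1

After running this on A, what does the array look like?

[2,2,2,2,2,2,2,2,5,5]

pivot=2, i=-1
j=0: 2≤2, i=0, swap(0,0) ⇒ [2,2,5,2,2,2,2,5,2,2]
j=1: 2≤2, i=1, swap(1,1) ⇒ [2,2,5,2,2,2,2,5,2,2]
j=2: 5>2, skip
j=3: 2≤2, i=2, swap(2,3) ⇒ [2,2,2,5,2,2,2,5,2,2]
j=4: 2≤2, i=3, swap(3,4) ⇒ [2,2,2,2,5,2,2,5,2,2]
j=5: 2≤2, i=4, swap(4,5) ⇒ [2,2,2,2,2,5,2,5,2,2]
j=6: 2≤2, i=5, swap(5,6) ⇒ [2,2,2,2,2,2,5,5,2,2]
j=7: 5>2, skip
j=8: 2≤2, i=6, swap(6,8) ⇒ [2,2,2,2,2,2,2,5,5,2]
swap(7,9) ⇒ [2,2,2,2,2,2,2,2,5,5]; return 7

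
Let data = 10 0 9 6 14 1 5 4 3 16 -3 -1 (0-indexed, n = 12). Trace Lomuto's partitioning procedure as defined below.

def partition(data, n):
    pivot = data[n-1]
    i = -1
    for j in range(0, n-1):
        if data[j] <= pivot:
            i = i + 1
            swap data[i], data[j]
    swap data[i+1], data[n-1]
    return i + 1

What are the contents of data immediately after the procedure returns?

-3 -1 9 6 14 1 5 4 3 16 10 0

pivot = data[11] = -1; i = -1
j=0: data[0]=10 > -1 → no swap
j=1: data[1]=0 > -1 → no swap
j=2: data[2]=9 > -1 → no swap
j=3: data[3]=6 > -1 → no swap
j=4: data[4]=14 > -1 → no swap
j=5: data[5]=1 > -1 → no swap
j=6: data[6]=5 > -1 → no swap
j=7: data[7]=4 > -1 → no swap
j=8: data[8]=3 > -1 → no swap
j=9: data[9]=16 > -1 → no swap
j=10: data[10]=-3 ≤ -1 → i=0, swap data[0],data[10] → -3 0 9 6 14 1 5 4 3 16 10 -1
final swap data[1],data[11] → -3 -1 9 6 14 1 5 4 3 16 10 0; return 1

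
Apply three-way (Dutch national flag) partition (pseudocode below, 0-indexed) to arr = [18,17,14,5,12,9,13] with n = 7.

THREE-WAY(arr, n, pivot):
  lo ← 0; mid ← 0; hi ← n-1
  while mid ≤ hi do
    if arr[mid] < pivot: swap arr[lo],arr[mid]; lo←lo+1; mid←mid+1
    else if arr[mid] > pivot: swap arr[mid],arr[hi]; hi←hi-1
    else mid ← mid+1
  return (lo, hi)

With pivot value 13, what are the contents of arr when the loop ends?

[9,12,5,13,14,17,18]

lo=0 mid=0 hi=6
18>13: swap(0,6), hi=5 ⇒ [13,17,14,5,12,9,18]
13=13: mid=1
17>13: swap(1,5), hi=4 ⇒ [13,9,14,5,12,17,18]
9<13: swap(0,1), lo=1 mid=2 ⇒ [9,13,14,5,12,17,18]
14>13: swap(2,4), hi=3 ⇒ [9,13,12,5,14,17,18]
12<13: swap(1,2), lo=2 mid=3 ⇒ [9,12,13,5,14,17,18]
5<13: swap(2,3), lo=3 mid=4 ⇒ [9,12,5,13,14,17,18]
done. lo=3 hi=3; arr=[9,12,5,13,14,17,18]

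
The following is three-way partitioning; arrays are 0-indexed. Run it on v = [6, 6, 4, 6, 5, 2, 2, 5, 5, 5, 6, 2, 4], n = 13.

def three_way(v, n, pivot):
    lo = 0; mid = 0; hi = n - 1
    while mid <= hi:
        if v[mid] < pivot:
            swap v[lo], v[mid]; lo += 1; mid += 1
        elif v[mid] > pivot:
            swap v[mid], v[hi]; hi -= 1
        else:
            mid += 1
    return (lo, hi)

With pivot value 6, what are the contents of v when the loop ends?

[4, 5, 2, 2, 5, 5, 5, 2, 4, 6, 6, 6, 6]

lo=0 mid=0 hi=12
6=6: mid=1
6=6: mid=2
4<6: swap(0,2), lo=1 mid=3 ⇒ [4, 6, 6, 6, 5, 2, 2, 5, 5, 5, 6, 2, 4]
6=6: mid=4
5<6: swap(1,4), lo=2 mid=5 ⇒ [4, 5, 6, 6, 6, 2, 2, 5, 5, 5, 6, 2, 4]
2<6: swap(2,5), lo=3 mid=6 ⇒ [4, 5, 2, 6, 6, 6, 2, 5, 5, 5, 6, 2, 4]
2<6: swap(3,6), lo=4 mid=7 ⇒ [4, 5, 2, 2, 6, 6, 6, 5, 5, 5, 6, 2, 4]
5<6: swap(4,7), lo=5 mid=8 ⇒ [4, 5, 2, 2, 5, 6, 6, 6, 5, 5, 6, 2, 4]
5<6: swap(5,8), lo=6 mid=9 ⇒ [4, 5, 2, 2, 5, 5, 6, 6, 6, 5, 6, 2, 4]
5<6: swap(6,9), lo=7 mid=10 ⇒ [4, 5, 2, 2, 5, 5, 5, 6, 6, 6, 6, 2, 4]
6=6: mid=11
2<6: swap(7,11), lo=8 mid=12 ⇒ [4, 5, 2, 2, 5, 5, 5, 2, 6, 6, 6, 6, 4]
4<6: swap(8,12), lo=9 mid=13 ⇒ [4, 5, 2, 2, 5, 5, 5, 2, 4, 6, 6, 6, 6]
done. lo=9 hi=12; v=[4, 5, 2, 2, 5, 5, 5, 2, 4, 6, 6, 6, 6]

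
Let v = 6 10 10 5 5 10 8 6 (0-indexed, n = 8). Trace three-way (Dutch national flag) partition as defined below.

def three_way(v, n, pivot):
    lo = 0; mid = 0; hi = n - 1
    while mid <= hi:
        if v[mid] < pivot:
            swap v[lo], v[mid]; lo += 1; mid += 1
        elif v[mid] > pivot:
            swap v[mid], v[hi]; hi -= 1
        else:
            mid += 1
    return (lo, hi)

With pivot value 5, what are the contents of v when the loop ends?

5 5 10 10 10 8 6 6

pivot = 5; lo=0, mid=0, hi=7
v[mid]=6>5: swap v[0],v[7]; hi=6 → 6 10 10 5 5 10 8 6
v[mid]=6>5: swap v[0],v[6]; hi=5 → 8 10 10 5 5 10 6 6
v[mid]=8>5: swap v[0],v[5]; hi=4 → 10 10 10 5 5 8 6 6
v[mid]=10>5: swap v[0],v[4]; hi=3 → 5 10 10 5 10 8 6 6
v[mid]=5=5: mid=1
v[mid]=10>5: swap v[1],v[3]; hi=2 → 5 5 10 10 10 8 6 6
v[mid]=5=5: mid=2
v[mid]=10>5: swap v[2],v[2]; hi=1 → 5 5 10 10 10 8 6 6
end: lo=0, hi=1; v = 5 5 10 10 10 8 6 6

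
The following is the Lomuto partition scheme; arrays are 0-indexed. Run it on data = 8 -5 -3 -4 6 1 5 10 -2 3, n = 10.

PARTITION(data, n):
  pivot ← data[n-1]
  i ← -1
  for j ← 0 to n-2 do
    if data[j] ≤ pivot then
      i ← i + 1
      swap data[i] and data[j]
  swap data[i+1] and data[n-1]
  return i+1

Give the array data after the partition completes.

-5 -3 -4 1 -2 3 5 10 6 8

pivot = data[9] = 3; i = -1
j=0: data[0]=8 > 3 → no swap
j=1: data[1]=-5 ≤ 3 → i=0, swap data[0],data[1] → -5 8 -3 -4 6 1 5 10 -2 3
j=2: data[2]=-3 ≤ 3 → i=1, swap data[1],data[2] → -5 -3 8 -4 6 1 5 10 -2 3
j=3: data[3]=-4 ≤ 3 → i=2, swap data[2],data[3] → -5 -3 -4 8 6 1 5 10 -2 3
j=4: data[4]=6 > 3 → no swap
j=5: data[5]=1 ≤ 3 → i=3, swap data[3],data[5] → -5 -3 -4 1 6 8 5 10 -2 3
j=6: data[6]=5 > 3 → no swap
j=7: data[7]=10 > 3 → no swap
j=8: data[8]=-2 ≤ 3 → i=4, swap data[4],data[8] → -5 -3 -4 1 -2 8 5 10 6 3
final swap data[5],data[9] → -5 -3 -4 1 -2 3 5 10 6 8; return 5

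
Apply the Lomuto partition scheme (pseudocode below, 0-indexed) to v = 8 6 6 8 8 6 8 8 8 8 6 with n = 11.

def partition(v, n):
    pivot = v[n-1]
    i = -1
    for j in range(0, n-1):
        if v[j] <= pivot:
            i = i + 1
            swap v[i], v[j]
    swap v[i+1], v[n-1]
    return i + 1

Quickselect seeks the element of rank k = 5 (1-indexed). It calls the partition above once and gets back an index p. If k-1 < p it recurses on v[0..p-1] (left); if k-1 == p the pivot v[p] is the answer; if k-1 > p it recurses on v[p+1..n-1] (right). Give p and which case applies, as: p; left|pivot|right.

3; right

pivot=6, i=-1
j=0: 8>6, skip
j=1: 6≤6, i=0, swap(0,1) ⇒ 6 8 6 8 8 6 8 8 8 8 6
j=2: 6≤6, i=1, swap(1,2) ⇒ 6 6 8 8 8 6 8 8 8 8 6
j=3: 8>6, skip
j=4: 8>6, skip
j=5: 6≤6, i=2, swap(2,5) ⇒ 6 6 6 8 8 8 8 8 8 8 6
j=6: 8>6, skip
j=7: 8>6, skip
j=8: 8>6, skip
j=9: 8>6, skip
swap(3,10) ⇒ 6 6 6 6 8 8 8 8 8 8 8; return 3
p = 3; k-1 = 4 > 3 ⇒ right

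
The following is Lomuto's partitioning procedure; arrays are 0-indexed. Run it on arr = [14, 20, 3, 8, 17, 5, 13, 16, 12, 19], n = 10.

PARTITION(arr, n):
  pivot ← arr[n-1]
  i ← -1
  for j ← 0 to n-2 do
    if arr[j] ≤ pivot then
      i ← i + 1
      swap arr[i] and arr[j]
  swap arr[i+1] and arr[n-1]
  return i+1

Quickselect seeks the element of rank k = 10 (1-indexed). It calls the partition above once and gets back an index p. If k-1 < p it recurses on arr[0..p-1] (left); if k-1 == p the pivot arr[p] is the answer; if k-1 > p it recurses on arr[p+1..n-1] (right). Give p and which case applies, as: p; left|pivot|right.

8; right

pivot = arr[9] = 19; i = -1
j=0: arr[0]=14 ≤ 19 → i=0, swap arr[0],arr[0] (no change) → [14, 20, 3, 8, 17, 5, 13, 16, 12, 19]
j=1: arr[1]=20 > 19 → no swap
j=2: arr[2]=3 ≤ 19 → i=1, swap arr[1],arr[2] → [14, 3, 20, 8, 17, 5, 13, 16, 12, 19]
j=3: arr[3]=8 ≤ 19 → i=2, swap arr[2],arr[3] → [14, 3, 8, 20, 17, 5, 13, 16, 12, 19]
j=4: arr[4]=17 ≤ 19 → i=3, swap arr[3],arr[4] → [14, 3, 8, 17, 20, 5, 13, 16, 12, 19]
j=5: arr[5]=5 ≤ 19 → i=4, swap arr[4],arr[5] → [14, 3, 8, 17, 5, 20, 13, 16, 12, 19]
j=6: arr[6]=13 ≤ 19 → i=5, swap arr[5],arr[6] → [14, 3, 8, 17, 5, 13, 20, 16, 12, 19]
j=7: arr[7]=16 ≤ 19 → i=6, swap arr[6],arr[7] → [14, 3, 8, 17, 5, 13, 16, 20, 12, 19]
j=8: arr[8]=12 ≤ 19 → i=7, swap arr[7],arr[8] → [14, 3, 8, 17, 5, 13, 16, 12, 20, 19]
final swap arr[8],arr[9] → [14, 3, 8, 17, 5, 13, 16, 12, 19, 20]; return 8
p = 8; k-1 = 9 > 8 ⇒ right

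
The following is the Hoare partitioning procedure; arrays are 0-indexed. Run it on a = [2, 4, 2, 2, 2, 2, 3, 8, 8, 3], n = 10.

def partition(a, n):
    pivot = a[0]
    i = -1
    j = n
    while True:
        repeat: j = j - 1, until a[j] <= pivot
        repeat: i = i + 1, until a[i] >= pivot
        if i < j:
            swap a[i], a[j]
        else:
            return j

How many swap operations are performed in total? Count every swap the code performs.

pivot=2
j stops at 5 (2), i stops at 0 (2); swap ⇒ [2, 4, 2, 2, 2, 2, 3, 8, 8, 3]
j stops at 4 (2), i stops at 1 (4); swap ⇒ [2, 2, 2, 2, 4, 2, 3, 8, 8, 3]
j stops at 3 (2), i stops at 2 (2); swap ⇒ [2, 2, 2, 2, 4, 2, 3, 8, 8, 3]
j stops at 2, i stops at 3; i≥j ⇒ return 2. a=[2, 2, 2, 2, 4, 2, 3, 8, 8, 3]

3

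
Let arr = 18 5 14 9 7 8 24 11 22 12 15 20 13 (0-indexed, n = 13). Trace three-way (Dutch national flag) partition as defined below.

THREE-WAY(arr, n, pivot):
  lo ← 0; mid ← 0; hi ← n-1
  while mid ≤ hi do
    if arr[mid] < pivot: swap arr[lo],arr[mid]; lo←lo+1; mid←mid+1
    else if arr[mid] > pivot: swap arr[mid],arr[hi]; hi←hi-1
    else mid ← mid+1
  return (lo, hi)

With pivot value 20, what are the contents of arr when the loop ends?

pivot = 20; lo=0, mid=0, hi=12
arr[mid]=18<20: swap arr[0],arr[0]; lo=1,mid=1 → 18 5 14 9 7 8 24 11 22 12 15 20 13
arr[mid]=5<20: swap arr[1],arr[1]; lo=2,mid=2 → 18 5 14 9 7 8 24 11 22 12 15 20 13
arr[mid]=14<20: swap arr[2],arr[2]; lo=3,mid=3 → 18 5 14 9 7 8 24 11 22 12 15 20 13
arr[mid]=9<20: swap arr[3],arr[3]; lo=4,mid=4 → 18 5 14 9 7 8 24 11 22 12 15 20 13
arr[mid]=7<20: swap arr[4],arr[4]; lo=5,mid=5 → 18 5 14 9 7 8 24 11 22 12 15 20 13
arr[mid]=8<20: swap arr[5],arr[5]; lo=6,mid=6 → 18 5 14 9 7 8 24 11 22 12 15 20 13
arr[mid]=24>20: swap arr[6],arr[12]; hi=11 → 18 5 14 9 7 8 13 11 22 12 15 20 24
arr[mid]=13<20: swap arr[6],arr[6]; lo=7,mid=7 → 18 5 14 9 7 8 13 11 22 12 15 20 24
arr[mid]=11<20: swap arr[7],arr[7]; lo=8,mid=8 → 18 5 14 9 7 8 13 11 22 12 15 20 24
arr[mid]=22>20: swap arr[8],arr[11]; hi=10 → 18 5 14 9 7 8 13 11 20 12 15 22 24
arr[mid]=20=20: mid=9
arr[mid]=12<20: swap arr[8],arr[9]; lo=9,mid=10 → 18 5 14 9 7 8 13 11 12 20 15 22 24
arr[mid]=15<20: swap arr[9],arr[10]; lo=10,mid=11 → 18 5 14 9 7 8 13 11 12 15 20 22 24
end: lo=10, hi=10; arr = 18 5 14 9 7 8 13 11 12 15 20 22 24

18 5 14 9 7 8 13 11 12 15 20 22 24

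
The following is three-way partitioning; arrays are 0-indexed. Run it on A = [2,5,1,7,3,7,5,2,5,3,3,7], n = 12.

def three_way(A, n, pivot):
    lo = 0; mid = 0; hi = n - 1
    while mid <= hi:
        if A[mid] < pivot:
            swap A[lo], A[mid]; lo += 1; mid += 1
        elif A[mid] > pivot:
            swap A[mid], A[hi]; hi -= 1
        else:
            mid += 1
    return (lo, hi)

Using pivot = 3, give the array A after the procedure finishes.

[2,1,2,3,3,3,5,5,7,7,7,5]

pivot = 3; lo=0, mid=0, hi=11
A[mid]=2<3: swap A[0],A[0]; lo=1,mid=1 → [2,5,1,7,3,7,5,2,5,3,3,7]
A[mid]=5>3: swap A[1],A[11]; hi=10 → [2,7,1,7,3,7,5,2,5,3,3,5]
A[mid]=7>3: swap A[1],A[10]; hi=9 → [2,3,1,7,3,7,5,2,5,3,7,5]
A[mid]=3=3: mid=2
A[mid]=1<3: swap A[1],A[2]; lo=2,mid=3 → [2,1,3,7,3,7,5,2,5,3,7,5]
A[mid]=7>3: swap A[3],A[9]; hi=8 → [2,1,3,3,3,7,5,2,5,7,7,5]
A[mid]=3=3: mid=4
A[mid]=3=3: mid=5
A[mid]=7>3: swap A[5],A[8]; hi=7 → [2,1,3,3,3,5,5,2,7,7,7,5]
A[mid]=5>3: swap A[5],A[7]; hi=6 → [2,1,3,3,3,2,5,5,7,7,7,5]
A[mid]=2<3: swap A[2],A[5]; lo=3,mid=6 → [2,1,2,3,3,3,5,5,7,7,7,5]
A[mid]=5>3: swap A[6],A[6]; hi=5 → [2,1,2,3,3,3,5,5,7,7,7,5]
end: lo=3, hi=5; A = [2,1,2,3,3,3,5,5,7,7,7,5]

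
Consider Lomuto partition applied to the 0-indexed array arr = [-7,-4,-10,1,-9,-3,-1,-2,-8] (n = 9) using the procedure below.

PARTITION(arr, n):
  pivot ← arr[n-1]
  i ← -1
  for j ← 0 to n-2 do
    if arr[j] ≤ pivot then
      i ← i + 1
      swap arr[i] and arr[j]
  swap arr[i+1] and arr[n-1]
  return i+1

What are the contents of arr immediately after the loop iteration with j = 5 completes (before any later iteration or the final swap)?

[-10,-9,-7,1,-4,-3,-1,-2,-8]

pivot = arr[8] = -8; i = -1
j=0: arr[0]=-7 > -8 → no swap
j=1: arr[1]=-4 > -8 → no swap
j=2: arr[2]=-10 ≤ -8 → i=0, swap arr[0],arr[2] → [-10,-4,-7,1,-9,-3,-1,-2,-8]
j=3: arr[3]=1 > -8 → no swap
j=4: arr[4]=-9 ≤ -8 → i=1, swap arr[1],arr[4] → [-10,-9,-7,1,-4,-3,-1,-2,-8]
j=5: arr[5]=-3 > -8 → no swap
(after j=5) arr = [-10,-9,-7,1,-4,-3,-1,-2,-8]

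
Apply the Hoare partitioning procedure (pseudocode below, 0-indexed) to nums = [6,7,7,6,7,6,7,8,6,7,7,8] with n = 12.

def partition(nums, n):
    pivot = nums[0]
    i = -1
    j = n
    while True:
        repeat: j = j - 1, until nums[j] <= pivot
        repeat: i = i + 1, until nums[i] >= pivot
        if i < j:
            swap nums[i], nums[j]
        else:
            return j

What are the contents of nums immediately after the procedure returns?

pivot=6
j stops at 8 (6), i stops at 0 (6); swap ⇒ [6,7,7,6,7,6,7,8,6,7,7,8]
j stops at 5 (6), i stops at 1 (7); swap ⇒ [6,6,7,6,7,7,7,8,6,7,7,8]
j stops at 3 (6), i stops at 2 (7); swap ⇒ [6,6,6,7,7,7,7,8,6,7,7,8]
j stops at 2, i stops at 3; i≥j ⇒ return 2. nums=[6,6,6,7,7,7,7,8,6,7,7,8]

[6,6,6,7,7,7,7,8,6,7,7,8]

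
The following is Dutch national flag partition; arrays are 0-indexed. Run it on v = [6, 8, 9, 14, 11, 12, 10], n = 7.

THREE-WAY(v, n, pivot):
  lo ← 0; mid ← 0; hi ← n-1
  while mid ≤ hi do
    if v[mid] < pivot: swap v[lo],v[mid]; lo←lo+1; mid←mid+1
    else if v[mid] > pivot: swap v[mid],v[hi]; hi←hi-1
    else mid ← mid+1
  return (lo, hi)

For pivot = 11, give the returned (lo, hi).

pivot = 11; lo=0, mid=0, hi=6
v[mid]=6<11: swap v[0],v[0]; lo=1,mid=1 → [6, 8, 9, 14, 11, 12, 10]
v[mid]=8<11: swap v[1],v[1]; lo=2,mid=2 → [6, 8, 9, 14, 11, 12, 10]
v[mid]=9<11: swap v[2],v[2]; lo=3,mid=3 → [6, 8, 9, 14, 11, 12, 10]
v[mid]=14>11: swap v[3],v[6]; hi=5 → [6, 8, 9, 10, 11, 12, 14]
v[mid]=10<11: swap v[3],v[3]; lo=4,mid=4 → [6, 8, 9, 10, 11, 12, 14]
v[mid]=11=11: mid=5
v[mid]=12>11: swap v[5],v[5]; hi=4 → [6, 8, 9, 10, 11, 12, 14]
end: lo=4, hi=4; v = [6, 8, 9, 10, 11, 12, 14]

(4, 4)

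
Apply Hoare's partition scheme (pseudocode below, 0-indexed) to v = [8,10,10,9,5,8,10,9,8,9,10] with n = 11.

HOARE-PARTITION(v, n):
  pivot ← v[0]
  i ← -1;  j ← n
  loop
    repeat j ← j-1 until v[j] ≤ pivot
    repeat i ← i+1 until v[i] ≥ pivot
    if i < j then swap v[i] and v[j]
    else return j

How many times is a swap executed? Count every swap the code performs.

3

pivot=8
j stops at 8 (8), i stops at 0 (8); swap ⇒ [8,10,10,9,5,8,10,9,8,9,10]
j stops at 5 (8), i stops at 1 (10); swap ⇒ [8,8,10,9,5,10,10,9,8,9,10]
j stops at 4 (5), i stops at 2 (10); swap ⇒ [8,8,5,9,10,10,10,9,8,9,10]
j stops at 2, i stops at 3; i≥j ⇒ return 2. v=[8,8,5,9,10,10,10,9,8,9,10]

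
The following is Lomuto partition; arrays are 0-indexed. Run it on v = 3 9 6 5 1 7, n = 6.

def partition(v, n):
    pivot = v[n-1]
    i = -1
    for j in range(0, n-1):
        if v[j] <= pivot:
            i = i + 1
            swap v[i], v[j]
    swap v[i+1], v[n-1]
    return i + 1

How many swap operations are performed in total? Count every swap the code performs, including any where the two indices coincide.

5

pivot=7, i=-1
j=0: 3≤7, i=0, swap(0,0) ⇒ 3 9 6 5 1 7
j=1: 9>7, skip
j=2: 6≤7, i=1, swap(1,2) ⇒ 3 6 9 5 1 7
j=3: 5≤7, i=2, swap(2,3) ⇒ 3 6 5 9 1 7
j=4: 1≤7, i=3, swap(3,4) ⇒ 3 6 5 1 9 7
swap(4,5) ⇒ 3 6 5 1 7 9; return 4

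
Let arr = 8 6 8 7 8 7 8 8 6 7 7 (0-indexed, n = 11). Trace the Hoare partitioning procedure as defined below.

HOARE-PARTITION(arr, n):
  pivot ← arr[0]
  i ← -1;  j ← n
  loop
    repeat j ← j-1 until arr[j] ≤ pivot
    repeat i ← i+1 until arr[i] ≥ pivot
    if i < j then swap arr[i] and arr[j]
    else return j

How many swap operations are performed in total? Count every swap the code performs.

pivot = arr[0] = 8; i = -1, j = 11
j→10 (arr[10]=7≤8), i→0 (arr[0]=8≥8); i<j, swap → 7 6 8 7 8 7 8 8 6 7 8
j→9 (arr[9]=7≤8), i→2 (arr[2]=8≥8); i<j, swap → 7 6 7 7 8 7 8 8 6 8 8
j→8 (arr[8]=6≤8), i→4 (arr[4]=8≥8); i<j, swap → 7 6 7 7 6 7 8 8 8 8 8
j→7 (arr[7]=8≤8), i→6 (arr[6]=8≥8); i<j, swap → 7 6 7 7 6 7 8 8 8 8 8
j→6, i→7; i≥j, return j=6. arr = 7 6 7 7 6 7 8 8 8 8 8

4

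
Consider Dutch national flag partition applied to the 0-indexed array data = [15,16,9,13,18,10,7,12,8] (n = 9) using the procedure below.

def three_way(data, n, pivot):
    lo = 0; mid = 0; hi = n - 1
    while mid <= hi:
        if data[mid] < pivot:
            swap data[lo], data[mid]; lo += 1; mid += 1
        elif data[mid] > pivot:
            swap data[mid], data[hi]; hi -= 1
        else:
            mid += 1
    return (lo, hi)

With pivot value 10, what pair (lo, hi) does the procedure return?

(3, 3)

lo=0 mid=0 hi=8
15>10: swap(0,8), hi=7 ⇒ [8,16,9,13,18,10,7,12,15]
8<10: swap(0,0), lo=1 mid=1 ⇒ [8,16,9,13,18,10,7,12,15]
16>10: swap(1,7), hi=6 ⇒ [8,12,9,13,18,10,7,16,15]
12>10: swap(1,6), hi=5 ⇒ [8,7,9,13,18,10,12,16,15]
7<10: swap(1,1), lo=2 mid=2 ⇒ [8,7,9,13,18,10,12,16,15]
9<10: swap(2,2), lo=3 mid=3 ⇒ [8,7,9,13,18,10,12,16,15]
13>10: swap(3,5), hi=4 ⇒ [8,7,9,10,18,13,12,16,15]
10=10: mid=4
18>10: swap(4,4), hi=3 ⇒ [8,7,9,10,18,13,12,16,15]
done. lo=3 hi=3; data=[8,7,9,10,18,13,12,16,15]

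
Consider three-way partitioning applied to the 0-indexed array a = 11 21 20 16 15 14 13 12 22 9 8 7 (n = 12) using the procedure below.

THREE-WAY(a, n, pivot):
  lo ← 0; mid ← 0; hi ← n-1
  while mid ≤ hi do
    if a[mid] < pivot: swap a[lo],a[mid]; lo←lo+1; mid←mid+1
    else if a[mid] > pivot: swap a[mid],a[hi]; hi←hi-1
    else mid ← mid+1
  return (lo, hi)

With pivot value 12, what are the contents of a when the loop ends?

lo=0 mid=0 hi=11
11<12: swap(0,0), lo=1 mid=1 ⇒ 11 21 20 16 15 14 13 12 22 9 8 7
21>12: swap(1,11), hi=10 ⇒ 11 7 20 16 15 14 13 12 22 9 8 21
7<12: swap(1,1), lo=2 mid=2 ⇒ 11 7 20 16 15 14 13 12 22 9 8 21
20>12: swap(2,10), hi=9 ⇒ 11 7 8 16 15 14 13 12 22 9 20 21
8<12: swap(2,2), lo=3 mid=3 ⇒ 11 7 8 16 15 14 13 12 22 9 20 21
16>12: swap(3,9), hi=8 ⇒ 11 7 8 9 15 14 13 12 22 16 20 21
9<12: swap(3,3), lo=4 mid=4 ⇒ 11 7 8 9 15 14 13 12 22 16 20 21
15>12: swap(4,8), hi=7 ⇒ 11 7 8 9 22 14 13 12 15 16 20 21
22>12: swap(4,7), hi=6 ⇒ 11 7 8 9 12 14 13 22 15 16 20 21
12=12: mid=5
14>12: swap(5,6), hi=5 ⇒ 11 7 8 9 12 13 14 22 15 16 20 21
13>12: swap(5,5), hi=4 ⇒ 11 7 8 9 12 13 14 22 15 16 20 21
done. lo=4 hi=4; a=11 7 8 9 12 13 14 22 15 16 20 21

11 7 8 9 12 13 14 22 15 16 20 21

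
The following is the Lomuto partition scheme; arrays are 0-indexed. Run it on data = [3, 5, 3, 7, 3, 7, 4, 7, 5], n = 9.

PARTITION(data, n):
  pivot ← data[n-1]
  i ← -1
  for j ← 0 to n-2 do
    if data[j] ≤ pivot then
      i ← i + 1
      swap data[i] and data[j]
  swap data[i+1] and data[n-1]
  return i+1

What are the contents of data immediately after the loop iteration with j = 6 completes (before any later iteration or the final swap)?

[3, 5, 3, 3, 4, 7, 7, 7, 5]

pivot = data[8] = 5; i = -1
j=0: data[0]=3 ≤ 5 → i=0, swap data[0],data[0] (no change) → [3, 5, 3, 7, 3, 7, 4, 7, 5]
j=1: data[1]=5 ≤ 5 → i=1, swap data[1],data[1] (no change) → [3, 5, 3, 7, 3, 7, 4, 7, 5]
j=2: data[2]=3 ≤ 5 → i=2, swap data[2],data[2] (no change) → [3, 5, 3, 7, 3, 7, 4, 7, 5]
j=3: data[3]=7 > 5 → no swap
j=4: data[4]=3 ≤ 5 → i=3, swap data[3],data[4] → [3, 5, 3, 3, 7, 7, 4, 7, 5]
j=5: data[5]=7 > 5 → no swap
j=6: data[6]=4 ≤ 5 → i=4, swap data[4],data[6] → [3, 5, 3, 3, 4, 7, 7, 7, 5]
(after j=6) data = [3, 5, 3, 3, 4, 7, 7, 7, 5]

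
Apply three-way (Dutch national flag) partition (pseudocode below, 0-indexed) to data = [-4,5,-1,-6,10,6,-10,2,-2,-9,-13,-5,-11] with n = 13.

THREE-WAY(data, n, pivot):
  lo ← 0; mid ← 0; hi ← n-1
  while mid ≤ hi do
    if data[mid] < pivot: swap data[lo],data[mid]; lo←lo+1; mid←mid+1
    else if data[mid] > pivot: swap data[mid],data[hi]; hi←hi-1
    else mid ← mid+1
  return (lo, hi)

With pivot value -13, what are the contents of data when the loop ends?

[-13,-1,-6,10,6,-10,2,-2,-9,5,-5,-11,-4]

lo=0 mid=0 hi=12
-4>-13: swap(0,12), hi=11 ⇒ [-11,5,-1,-6,10,6,-10,2,-2,-9,-13,-5,-4]
-11>-13: swap(0,11), hi=10 ⇒ [-5,5,-1,-6,10,6,-10,2,-2,-9,-13,-11,-4]
-5>-13: swap(0,10), hi=9 ⇒ [-13,5,-1,-6,10,6,-10,2,-2,-9,-5,-11,-4]
-13=-13: mid=1
5>-13: swap(1,9), hi=8 ⇒ [-13,-9,-1,-6,10,6,-10,2,-2,5,-5,-11,-4]
-9>-13: swap(1,8), hi=7 ⇒ [-13,-2,-1,-6,10,6,-10,2,-9,5,-5,-11,-4]
-2>-13: swap(1,7), hi=6 ⇒ [-13,2,-1,-6,10,6,-10,-2,-9,5,-5,-11,-4]
2>-13: swap(1,6), hi=5 ⇒ [-13,-10,-1,-6,10,6,2,-2,-9,5,-5,-11,-4]
-10>-13: swap(1,5), hi=4 ⇒ [-13,6,-1,-6,10,-10,2,-2,-9,5,-5,-11,-4]
6>-13: swap(1,4), hi=3 ⇒ [-13,10,-1,-6,6,-10,2,-2,-9,5,-5,-11,-4]
10>-13: swap(1,3), hi=2 ⇒ [-13,-6,-1,10,6,-10,2,-2,-9,5,-5,-11,-4]
-6>-13: swap(1,2), hi=1 ⇒ [-13,-1,-6,10,6,-10,2,-2,-9,5,-5,-11,-4]
-1>-13: swap(1,1), hi=0 ⇒ [-13,-1,-6,10,6,-10,2,-2,-9,5,-5,-11,-4]
done. lo=0 hi=0; data=[-13,-1,-6,10,6,-10,2,-2,-9,5,-5,-11,-4]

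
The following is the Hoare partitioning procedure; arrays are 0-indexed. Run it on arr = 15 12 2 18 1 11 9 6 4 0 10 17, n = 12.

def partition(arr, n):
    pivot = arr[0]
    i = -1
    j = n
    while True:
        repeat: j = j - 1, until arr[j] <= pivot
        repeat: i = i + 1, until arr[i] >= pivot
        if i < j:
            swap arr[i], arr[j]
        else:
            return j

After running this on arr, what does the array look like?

pivot = arr[0] = 15; i = -1, j = 12
j→10 (arr[10]=10≤15), i→0 (arr[0]=15≥15); i<j, swap → 10 12 2 18 1 11 9 6 4 0 15 17
j→9 (arr[9]=0≤15), i→3 (arr[3]=18≥15); i<j, swap → 10 12 2 0 1 11 9 6 4 18 15 17
j→8, i→9; i≥j, return j=8. arr = 10 12 2 0 1 11 9 6 4 18 15 17

10 12 2 0 1 11 9 6 4 18 15 17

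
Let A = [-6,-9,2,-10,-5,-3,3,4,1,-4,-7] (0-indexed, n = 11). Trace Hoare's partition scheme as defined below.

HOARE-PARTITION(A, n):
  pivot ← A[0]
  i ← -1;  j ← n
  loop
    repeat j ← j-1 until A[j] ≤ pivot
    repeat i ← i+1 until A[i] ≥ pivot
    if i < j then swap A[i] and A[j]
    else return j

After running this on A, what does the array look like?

pivot=-6
j stops at 10 (-7), i stops at 0 (-6); swap ⇒ [-7,-9,2,-10,-5,-3,3,4,1,-4,-6]
j stops at 3 (-10), i stops at 2 (2); swap ⇒ [-7,-9,-10,2,-5,-3,3,4,1,-4,-6]
j stops at 2, i stops at 3; i≥j ⇒ return 2. A=[-7,-9,-10,2,-5,-3,3,4,1,-4,-6]

[-7,-9,-10,2,-5,-3,3,4,1,-4,-6]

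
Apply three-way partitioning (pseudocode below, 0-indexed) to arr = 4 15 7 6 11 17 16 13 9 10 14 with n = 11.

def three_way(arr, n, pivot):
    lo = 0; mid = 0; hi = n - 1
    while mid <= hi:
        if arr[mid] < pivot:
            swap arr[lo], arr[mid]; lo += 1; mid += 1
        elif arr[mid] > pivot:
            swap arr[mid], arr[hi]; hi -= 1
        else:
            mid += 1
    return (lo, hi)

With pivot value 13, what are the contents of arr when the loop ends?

4 10 7 6 11 9 13 16 17 14 15

pivot = 13; lo=0, mid=0, hi=10
arr[mid]=4<13: swap arr[0],arr[0]; lo=1,mid=1 → 4 15 7 6 11 17 16 13 9 10 14
arr[mid]=15>13: swap arr[1],arr[10]; hi=9 → 4 14 7 6 11 17 16 13 9 10 15
arr[mid]=14>13: swap arr[1],arr[9]; hi=8 → 4 10 7 6 11 17 16 13 9 14 15
arr[mid]=10<13: swap arr[1],arr[1]; lo=2,mid=2 → 4 10 7 6 11 17 16 13 9 14 15
arr[mid]=7<13: swap arr[2],arr[2]; lo=3,mid=3 → 4 10 7 6 11 17 16 13 9 14 15
arr[mid]=6<13: swap arr[3],arr[3]; lo=4,mid=4 → 4 10 7 6 11 17 16 13 9 14 15
arr[mid]=11<13: swap arr[4],arr[4]; lo=5,mid=5 → 4 10 7 6 11 17 16 13 9 14 15
arr[mid]=17>13: swap arr[5],arr[8]; hi=7 → 4 10 7 6 11 9 16 13 17 14 15
arr[mid]=9<13: swap arr[5],arr[5]; lo=6,mid=6 → 4 10 7 6 11 9 16 13 17 14 15
arr[mid]=16>13: swap arr[6],arr[7]; hi=6 → 4 10 7 6 11 9 13 16 17 14 15
arr[mid]=13=13: mid=7
end: lo=6, hi=6; arr = 4 10 7 6 11 9 13 16 17 14 15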